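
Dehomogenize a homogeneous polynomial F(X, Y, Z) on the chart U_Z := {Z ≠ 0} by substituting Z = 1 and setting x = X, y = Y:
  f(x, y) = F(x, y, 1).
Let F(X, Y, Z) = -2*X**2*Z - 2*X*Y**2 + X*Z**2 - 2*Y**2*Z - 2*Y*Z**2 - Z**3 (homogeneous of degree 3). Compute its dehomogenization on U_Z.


f(x, y) = -2*x**2 - 2*x*y**2 + x - 2*y**2 - 2*y - 1

On U_Z we set Z = 1. Each monomial c·X^i·Y^j·Z^k in F becomes c·x^i·y^j·1^k = c·x^i·y^j.
Substituting Z = 1: F(X, Y, 1) = -2*x**2 - 2*x*y**2 + x - 2*y**2 - 2*y - 1.
Note: deg(f) ≤ deg(F) = 3; strict inequality happens when F is divisible by Z (lost terms).


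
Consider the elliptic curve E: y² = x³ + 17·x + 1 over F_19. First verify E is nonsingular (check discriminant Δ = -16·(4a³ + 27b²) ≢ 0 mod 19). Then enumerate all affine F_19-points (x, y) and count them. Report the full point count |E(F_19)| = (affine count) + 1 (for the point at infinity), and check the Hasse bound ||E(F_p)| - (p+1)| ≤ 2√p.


Affine points = {(0, 1), (0, 18), (1, 0), (2, 9), (2, 10), (4, 0), (7, 8), (7, 11), (9, 3), (9, 16), (13, 5), (13, 14), (14, 0), (17, 4), (17, 15)}; affine count = 15; |E(F_19)| = 16.

Discriminant check: Δ ∝ 4a³ + 27b² = 4·17³ + 27·1² = 4·4913 + 27·1 ≡ 14 (mod 19). Nonzero ⇒ E is nonsingular.
For each x ∈ F_19, compute rhs = x³ + 17·x + 1 mod 19, then count y ∈ F_19 with y² ≡ rhs.
  x = 0: rhs = 1, matching y values: 1, 18 (2 points).
  x = 1: rhs = 0, matching y values: 0 (1 points).
  x = 2: rhs = 5, matching y values: 9, 10 (2 points).
  x = 3: rhs = 3, matching y values: none (0 points).
  x = 4: rhs = 0, matching y values: 0 (1 points).
  x = 5: rhs = 2, matching y values: none (0 points).
  x = 6: rhs = 15, matching y values: none (0 points).
  x = 7: rhs = 7, matching y values: 8, 11 (2 points).
  x = 8: rhs = 3, matching y values: none (0 points).
  x = 9: rhs = 9, matching y values: 3, 16 (2 points).
  x = 10: rhs = 12, matching y values: none (0 points).
  x = 11: rhs = 18, matching y values: none (0 points).
  x = 12: rhs = 14, matching y values: none (0 points).
  x = 13: rhs = 6, matching y values: 5, 14 (2 points).
  x = 14: rhs = 0, matching y values: 0 (1 points).
  x = 15: rhs = 2, matching y values: none (0 points).
  x = 16: rhs = 18, matching y values: none (0 points).
  x = 17: rhs = 16, matching y values: 4, 15 (2 points).
  x = 18: rhs = 2, matching y values: none (0 points).
Total affine count: 15.
Full point count |E(F_19)| = 15 + 1 = 16.
Hasse bound: |16 − (19+1)| = |-4| = 4 ≤ 2√19 ≈ 8.7178 ✓.


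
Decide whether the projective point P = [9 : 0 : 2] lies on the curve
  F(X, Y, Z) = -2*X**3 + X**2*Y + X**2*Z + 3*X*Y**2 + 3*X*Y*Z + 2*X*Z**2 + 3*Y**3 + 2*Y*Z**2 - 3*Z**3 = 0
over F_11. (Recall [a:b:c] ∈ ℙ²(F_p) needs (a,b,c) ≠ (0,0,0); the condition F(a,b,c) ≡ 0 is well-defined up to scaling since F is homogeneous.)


F(9,0,2) ≡ 6 (mod 11); P is NOT on the curve.

Evaluate F(9, 0, 2) term-by-term (mod 11).
  -2*X**3 ↦ -2·729·1·1 = -1458
  X**2*Y ↦ 1·81·0·1 = 0
  X**2*Z ↦ 1·81·1·2 = 162
  3*X*Y**2 ↦ 3·9·0·1 = 0
  3*X*Y*Z ↦ 3·9·0·2 = 0
  2*X*Z**2 ↦ 2·9·1·4 = 72
  3*Y**3 ↦ 3·1·0·1 = 0
  2*Y*Z**2 ↦ 2·1·0·4 = 0
  -3*Z**3 ↦ -3·1·1·8 = -24
Sum: F(9, 0, 2) = (-1458) + (0) + (162) + (0) + (0) + (72) + (0) + (0) + (-24) = -1248.
Reducing mod 11: -1248 ≡ 6 (mod 11).
Since F(a, b, c) ≡ 6 ≠ 0 (mod 11), P does NOT lie on the curve.


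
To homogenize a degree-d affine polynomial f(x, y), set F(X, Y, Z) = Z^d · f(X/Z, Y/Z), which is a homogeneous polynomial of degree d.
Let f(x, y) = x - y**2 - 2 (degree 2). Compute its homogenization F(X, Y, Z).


F(X, Y, Z) = X*Z - Y**2 - 2*Z**2

deg(f) = 2.
Substitute x = X/Z, y = Y/Z into f, then multiply by Z^2.
  monomial 1·x^1·y^0 ↦ 1·X^1·Y^0·Z^1.
  monomial -1·x^0·y^2 ↦ -1·X^0·Y^2·Z^0.
  monomial -2·x^0·y^0 ↦ -2·X^0·Y^0·Z^2.
Collecting: F(X, Y, Z) = X*Z - Y**2 - 2*Z**2.


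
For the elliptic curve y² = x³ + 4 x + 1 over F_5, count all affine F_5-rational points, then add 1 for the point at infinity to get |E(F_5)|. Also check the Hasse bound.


Affine points = {(0, 1), (0, 4), (1, 1), (1, 4), (3, 0), (4, 1), (4, 4)}; affine count = 7; |E(F_5)| = 8.

Discriminant check: Δ ∝ 4a³ + 27b² = 4·4³ + 27·1² = 4·64 + 27·1 ≡ 3 (mod 5). Nonzero ⇒ E is nonsingular.
For each x ∈ F_5, compute rhs = x³ + 4·x + 1 mod 5, then count y ∈ F_5 with y² ≡ rhs.
  x = 0: rhs = 1, matching y values: 1, 4 (2 points).
  x = 1: rhs = 1, matching y values: 1, 4 (2 points).
  x = 2: rhs = 2, matching y values: none (0 points).
  x = 3: rhs = 0, matching y values: 0 (1 points).
  x = 4: rhs = 1, matching y values: 1, 4 (2 points).
Total affine count: 7.
Full point count |E(F_5)| = 7 + 1 = 8.
Hasse bound: |8 − (5+1)| = |2| = 2 ≤ 2√5 ≈ 4.4721 ✓.


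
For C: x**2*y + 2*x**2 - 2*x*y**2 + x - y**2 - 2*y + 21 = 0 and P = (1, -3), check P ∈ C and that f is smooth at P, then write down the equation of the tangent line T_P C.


Tangent line at P: -19*x + 17*y + 70 = 0.

Step 1: f(1, -3) = 0, so P lies on C.
Step 2: partial derivatives
  f_x(x, y) = 2*x*y + 4*x - 2*y**2 + 1, f_y(x, y) = x**2 - 4*x*y - 2*y - 2.
  f_x(P) = -19, f_y(P) = 17 (gradient nonzero, so P is smooth).
Step 3: tangent line at P: -19·(x − 1) + 17·(y − -3) = 0.
Expanding: -19*x + 17*y + 70 = 0.


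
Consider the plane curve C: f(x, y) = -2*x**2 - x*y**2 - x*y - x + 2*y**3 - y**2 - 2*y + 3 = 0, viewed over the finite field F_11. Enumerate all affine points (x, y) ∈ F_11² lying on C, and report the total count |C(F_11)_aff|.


Affine F_11-points: {(0, 2), (1, 0), (2, 2), (4, 0), (6, 1), (7, 9), (8, 9), (9, 1)}; count = 8.

For each of the 121 pairs (x, y) ∈ F_11², evaluate f(x, y) mod 11. Record the zeros.
  x = 0: [0↦3, 1↦2, 2↦0, 3↦9, 4↦8, 5↦9, 6↦2, 7↦10, 8↦1, 9↦9, 10↦2]  zeros at y ∈ {2}
  x = 1: [0↦0, 1↦8, 2↦2, 3↦5, 4↦7, 5↦9, 6↦1, 7↦6, 8↦3, 9↦4, 10↦10]  zeros at y ∈ {0}
  x = 2: [0↦4, 1↦10, 2↦0, 3↦8, 4↦2, 5↦5, 6↦7, 7↦9, 8↦1, 9↦6, 10↦3]  zeros at y ∈ {2}
  x = 3: [0↦4, 1↦8, 2↦5, 3↦7, 4↦4, 5↦8, 6↦9, 7↦8, 8↦6, 9↦4, 10↦3]  zeros at y ∈ ∅
  x = 4: [0↦0, 1↦2, 2↦6, 3↦2, 4↦2, 5↦7, 6↦7, 7↦3, 8↦7, 9↦9, 10↦10]  zeros at y ∈ {0}
  x = 5: [0↦3, 1↦3, 2↦3, 3↦4, 4↦7, 5↦2, 6↦1, 7↦5, 8↦4, 9↦10, 10↦2]  zeros at y ∈ ∅
  x = 6: [0↦2, 1↦0, 2↦7, 3↦2, 4↦8, 5↦4, 6↦2, 7↦3, 8↦8, 9↦7, 10↦1]  zeros at y ∈ {1}
  x = 7: [0↦8, 1↦4, 2↦7, 3↦7, 4↦5, 5↦2, 6↦10, 7↦8, 8↦8, 9↦0, 10↦7]  zeros at y ∈ {9}
  x = 8: [0↦10, 1↦4, 2↦3, 3↦8, 4↦9, 5↦7, 6↦3, 7↦9, 8↦4, 9↦0, 10↦9]  zeros at y ∈ {9}
  x = 9: [0↦8, 1↦0, 2↦6, 3↦5, 4↦9, 5↦8, 6↦3, 7↦6, 8↦7, 9↦7, 10↦7]  zeros at y ∈ {1}
  x = 10: [0↦2, 1↦3, 2↦5, 3↦9, 4↦5, 5↦5, 6↦10, 7↦10, 8↦6, 9↦10, 10↦1]  zeros at y ∈ ∅
Collecting zeros: affine points = {(0, 2), (1, 0), (2, 2), (4, 0), (6, 1), (7, 9), (8, 9), (9, 1)}.
Total count |C(F_11)_aff| = 8.


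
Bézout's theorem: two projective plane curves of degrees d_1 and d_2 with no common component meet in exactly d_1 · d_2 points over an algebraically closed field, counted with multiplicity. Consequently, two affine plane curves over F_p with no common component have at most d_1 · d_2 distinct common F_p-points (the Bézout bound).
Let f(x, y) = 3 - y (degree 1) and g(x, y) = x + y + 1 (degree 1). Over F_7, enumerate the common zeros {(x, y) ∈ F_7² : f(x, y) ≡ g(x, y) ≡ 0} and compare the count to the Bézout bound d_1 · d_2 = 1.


Common zeros: {(3, 3)}; count = 1; Bézout bound = 1.

deg(f) = 1, deg(g) = 1, so Bézout bound = 1.
Scan x ∈ F_7. For each x, list the y ∈ F_7 with f(x, y) ≡ 0 and those with g(x, y) ≡ 0 (mod 7); the common zeros in that column are the intersection.
  x = 0: f ≡ 0 at y ∈ {3}; g ≡ 0 at y ∈ {6}; common: ∅.
  x = 1: f ≡ 0 at y ∈ {3}; g ≡ 0 at y ∈ {5}; common: ∅.
  x = 2: f ≡ 0 at y ∈ {3}; g ≡ 0 at y ∈ {4}; common: ∅.
  x = 3: f ≡ 0 at y ∈ {3}; g ≡ 0 at y ∈ {3}; common: {3}.
  x = 4: f ≡ 0 at y ∈ {3}; g ≡ 0 at y ∈ {2}; common: ∅.
  x = 5: f ≡ 0 at y ∈ {3}; g ≡ 0 at y ∈ {1}; common: ∅.
  x = 6: f ≡ 0 at y ∈ {3}; g ≡ 0 at y ∈ {0}; common: ∅.
Collecting: common zeros = {(3, 3)}, so the count is 1.
Comparison with the Bézout bound: 1 ≤ 1 = deg(f)·deg(g), as expected for curves with no common component (the bound is attained).


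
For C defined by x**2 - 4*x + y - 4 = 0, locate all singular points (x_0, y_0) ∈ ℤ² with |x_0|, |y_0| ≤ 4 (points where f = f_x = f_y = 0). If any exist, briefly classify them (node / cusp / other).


No singular points in the scanned grid; C is smooth there.

Compute partial derivatives:
  f_x = 2*x - 4.
  f_y = 1.
f_y = 1 is a nonzero constant, so f_y never vanishes: no point (x, y) can satisfy f = f_x = f_y = 0. In particular no (x, y) ∈ {−4, ..., 4}² is singular; the curve is smooth.


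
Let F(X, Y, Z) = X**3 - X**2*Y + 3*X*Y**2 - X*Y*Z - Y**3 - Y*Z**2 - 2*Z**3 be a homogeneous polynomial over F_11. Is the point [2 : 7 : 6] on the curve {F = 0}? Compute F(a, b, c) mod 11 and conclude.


F(2,7,6) ≡ 10 (mod 11); P is NOT on the curve.

Evaluate F(2, 7, 6) term-by-term (mod 11).
  X**3 ↦ 1·8·1·1 = 8
  -X**2*Y ↦ -1·4·7·1 = -28
  3*X*Y**2 ↦ 3·2·49·1 = 294
  -X*Y*Z ↦ -1·2·7·6 = -84
  -Y**3 ↦ -1·1·343·1 = -343
  -Y*Z**2 ↦ -1·1·7·36 = -252
  -2*Z**3 ↦ -2·1·1·216 = -432
Sum: F(2, 7, 6) = (8) + (-28) + (294) + (-84) + (-343) + (-252) + (-432) = -837.
Reducing mod 11: -837 ≡ 10 (mod 11).
Since F(a, b, c) ≡ 10 ≠ 0 (mod 11), P does NOT lie on the curve.


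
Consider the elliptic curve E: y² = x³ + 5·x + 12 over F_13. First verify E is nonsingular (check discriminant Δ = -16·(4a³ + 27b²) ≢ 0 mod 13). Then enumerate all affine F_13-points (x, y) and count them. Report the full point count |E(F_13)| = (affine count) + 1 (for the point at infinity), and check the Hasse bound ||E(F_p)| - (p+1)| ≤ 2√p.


Affine points = {(0, 5), (0, 8), (2, 2), (2, 11), (7, 0), (10, 3), (10, 10)}; affine count = 7; |E(F_13)| = 8.

Discriminant check: Δ ∝ 4a³ + 27b² = 4·5³ + 27·12² = 4·125 + 27·144 ≡ 7 (mod 13). Nonzero ⇒ E is nonsingular.
For each x ∈ F_13, compute rhs = x³ + 5·x + 12 mod 13, then count y ∈ F_13 with y² ≡ rhs.
  x = 0: rhs = 12, matching y values: 5, 8 (2 points).
  x = 1: rhs = 5, matching y values: none (0 points).
  x = 2: rhs = 4, matching y values: 2, 11 (2 points).
  x = 3: rhs = 2, matching y values: none (0 points).
  x = 4: rhs = 5, matching y values: none (0 points).
  x = 5: rhs = 6, matching y values: none (0 points).
  x = 6: rhs = 11, matching y values: none (0 points).
  x = 7: rhs = 0, matching y values: 0 (1 points).
  x = 8: rhs = 5, matching y values: none (0 points).
  x = 9: rhs = 6, matching y values: none (0 points).
  x = 10: rhs = 9, matching y values: 3, 10 (2 points).
  x = 11: rhs = 7, matching y values: none (0 points).
  x = 12: rhs = 6, matching y values: none (0 points).
Total affine count: 7.
Full point count |E(F_13)| = 7 + 1 = 8.
Hasse bound: |8 − (13+1)| = |-6| = 6 ≤ 2√13 ≈ 7.2111 ✓.


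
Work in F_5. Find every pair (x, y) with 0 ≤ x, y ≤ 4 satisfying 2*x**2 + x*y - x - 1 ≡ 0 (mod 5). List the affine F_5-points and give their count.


Affine F_5-points: {(1, 0), (2, 0), (3, 2), (4, 2)}; count = 4.

For each of the 25 pairs (x, y) ∈ F_5², evaluate f(x, y) mod 5. Record the zeros.
  x = 0: [0↦4, 1↦4, 2↦4, 3↦4, 4↦4]  zeros at y ∈ ∅
  x = 1: [0↦0, 1↦1, 2↦2, 3↦3, 4↦4]  zeros at y ∈ {0}
  x = 2: [0↦0, 1↦2, 2↦4, 3↦1, 4↦3]  zeros at y ∈ {0}
  x = 3: [0↦4, 1↦2, 2↦0, 3↦3, 4↦1]  zeros at y ∈ {2}
  x = 4: [0↦2, 1↦1, 2↦0, 3↦4, 4↦3]  zeros at y ∈ {2}
Collecting zeros: affine points = {(1, 0), (2, 0), (3, 2), (4, 2)}.
Total count |C(F_5)_aff| = 4.


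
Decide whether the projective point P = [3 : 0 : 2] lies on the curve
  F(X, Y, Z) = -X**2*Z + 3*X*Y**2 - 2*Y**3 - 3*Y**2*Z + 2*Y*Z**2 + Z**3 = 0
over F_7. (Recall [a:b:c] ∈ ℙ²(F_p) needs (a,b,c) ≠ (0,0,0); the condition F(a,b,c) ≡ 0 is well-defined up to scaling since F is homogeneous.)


F(3,0,2) ≡ 4 (mod 7); P is NOT on the curve.

Evaluate F(3, 0, 2) term-by-term (mod 7).
  -X**2*Z ↦ -1·9·1·2 = -18
  3*X*Y**2 ↦ 3·3·0·1 = 0
  -2*Y**3 ↦ -2·1·0·1 = 0
  -3*Y**2*Z ↦ -3·1·0·2 = 0
  2*Y*Z**2 ↦ 2·1·0·4 = 0
  Z**3 ↦ 1·1·1·8 = 8
Sum: F(3, 0, 2) = (-18) + (0) + (0) + (0) + (0) + (8) = -10.
Reducing mod 7: -10 ≡ 4 (mod 7).
Since F(a, b, c) ≡ 4 ≠ 0 (mod 7), P does NOT lie on the curve.


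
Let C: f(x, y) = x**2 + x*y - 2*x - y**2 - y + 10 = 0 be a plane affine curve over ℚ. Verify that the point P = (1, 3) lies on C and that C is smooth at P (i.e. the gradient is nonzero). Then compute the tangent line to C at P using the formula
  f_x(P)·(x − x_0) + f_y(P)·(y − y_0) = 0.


Tangent line at P: 3*x - 6*y + 15 = 0.

Step 1: f(1, 3) = 0, so P lies on C.
Step 2: partial derivatives
  f_x(x, y) = 2*x + y - 2, f_y(x, y) = x - 2*y - 1.
  f_x(P) = 3, f_y(P) = -6 (gradient nonzero, so P is smooth).
Step 3: tangent line at P: 3·(x − 1) + -6·(y − 3) = 0.
Expanding: 3*x - 6*y + 15 = 0.


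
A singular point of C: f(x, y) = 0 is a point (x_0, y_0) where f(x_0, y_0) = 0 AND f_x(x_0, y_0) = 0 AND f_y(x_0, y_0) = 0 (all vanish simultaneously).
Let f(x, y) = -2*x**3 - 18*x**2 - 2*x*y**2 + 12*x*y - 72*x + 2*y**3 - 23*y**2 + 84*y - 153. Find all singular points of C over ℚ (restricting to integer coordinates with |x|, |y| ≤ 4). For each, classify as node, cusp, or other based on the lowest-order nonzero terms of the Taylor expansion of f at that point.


Singular points: {(-3, 3)}; classification: cusp.

Compute partial derivatives:
  f_x = -6*x**2 - 36*x - 2*y**2 + 12*y - 72.
  f_y = -4*x*y + 12*x + 6*y**2 - 46*y + 84.
Scan x_0 ∈ {−4, ..., 4}. For each x_0, f_y(x_0, y) is a polynomial in y; find its integer roots y ∈ {−4, ..., 4}, then test f_x and f at those candidates.
  x = -4: f_y(-4, y) = 6*y**2 - 30*y + 36; vanishes at y ∈ {2, 3}. (-4, 2): f_x = -8 ≠ 0; (-4, 3): f_x = -6 ≠ 0.
  x = -3: f_y(-3, y) = 6*y**2 - 34*y + 48; vanishes at y ∈ {3}. (-3, 3): f_x = 0, f = 0 — SINGULAR.
  x = -2: f_y(-2, y) = 6*y**2 - 38*y + 60; vanishes at y ∈ {3}. (-2, 3): f_x = -6 ≠ 0.
  x = -1: f_y(-1, y) = 6*y**2 - 42*y + 72; vanishes at y ∈ {3, 4}. (-1, 3): f_x = -24 ≠ 0; (-1, 4): f_x = -26 ≠ 0.
  x = 0: f_y(0, y) = 6*y**2 - 46*y + 84; vanishes at y ∈ {3}. (0, 3): f_x = -54 ≠ 0.
  x = 1: f_y(1, y) = 6*y**2 - 50*y + 96; vanishes at y ∈ {3}. (1, 3): f_x = -96 ≠ 0.
  x = 2: f_y(2, y) = 6*y**2 - 54*y + 108; vanishes at y ∈ {3}. (2, 3): f_x = -150 ≠ 0.
  x = 3: f_y(3, y) = 6*y**2 - 58*y + 120; vanishes at y ∈ {3}. (3, 3): f_x = -216 ≠ 0.
  x = 4: f_y(4, y) = 6*y**2 - 62*y + 132; vanishes at y ∈ {3}. (4, 3): f_x = -294 ≠ 0.
Only singular point on the grid: (-3, 3).
Classify: substitute x = -3 + u, y = 3 + v and expand: f = -2*u**3 - 2*u*v**2 + 2*v**3 + v**2.
No constant or linear terms (consistent with a singular point). Quadratic part: v**2. Cubic part: -2*u**3 - 2*u*v**2 + 2*v**3.
The quadratic part v**2 is a perfect square, so there is a single (double) tangent line v = 0, i.e. y = 3. Restricting the cubic part to that line (v = 0) leaves -2*u**3 ≠ 0, so f is not divisible by v and the branch is v² ≈ 2*u**3 to lowest order — this is a cusp.
Classification: cusp.


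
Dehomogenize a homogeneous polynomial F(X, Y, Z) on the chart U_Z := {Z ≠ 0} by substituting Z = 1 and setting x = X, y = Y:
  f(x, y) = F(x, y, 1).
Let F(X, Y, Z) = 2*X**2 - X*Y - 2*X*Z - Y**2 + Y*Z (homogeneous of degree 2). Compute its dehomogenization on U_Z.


f(x, y) = 2*x**2 - x*y - 2*x - y**2 + y

On U_Z we set Z = 1. Each monomial c·X^i·Y^j·Z^k in F becomes c·x^i·y^j·1^k = c·x^i·y^j.
Substituting Z = 1: F(X, Y, 1) = 2*x**2 - x*y - 2*x - y**2 + y.
Note: deg(f) ≤ deg(F) = 2; strict inequality happens when F is divisible by Z (lost terms).


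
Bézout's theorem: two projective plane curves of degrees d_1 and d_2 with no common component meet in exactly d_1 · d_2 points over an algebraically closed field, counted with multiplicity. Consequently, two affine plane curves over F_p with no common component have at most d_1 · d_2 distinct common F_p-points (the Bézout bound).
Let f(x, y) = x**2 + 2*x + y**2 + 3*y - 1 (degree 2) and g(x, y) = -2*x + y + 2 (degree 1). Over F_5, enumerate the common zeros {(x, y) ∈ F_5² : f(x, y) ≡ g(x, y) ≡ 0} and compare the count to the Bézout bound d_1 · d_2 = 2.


Common zeros: ∅; count = 0; Bézout bound = 2.

deg(f) = 2, deg(g) = 1, so Bézout bound = 2.
Scan x ∈ F_5. For each x, list the y ∈ F_5 with f(x, y) ≡ 0 and those with g(x, y) ≡ 0 (mod 5); the common zeros in that column are the intersection.
  x = 0: f ≡ 0 at y ∈ ∅; g ≡ 0 at y ∈ {3}; common: ∅.
  x = 1: f ≡ 0 at y ∈ {3, 4}; g ≡ 0 at y ∈ {0}; common: ∅.
  x = 2: f ≡ 0 at y ∈ {3, 4}; g ≡ 0 at y ∈ {2}; common: ∅.
  x = 3: f ≡ 0 at y ∈ ∅; g ≡ 0 at y ∈ {4}; common: ∅.
  x = 4: f ≡ 0 at y ∈ ∅; g ≡ 0 at y ∈ {1}; common: ∅.
Collecting: common zeros = ∅, so the count is 0.
Comparison with the Bézout bound: 0 ≤ 2 = deg(f)·deg(g), as expected for curves with no common component (the affine F_5-count falls short of the bound because intersections may lie at infinity, over extension fields, or carry multiplicity).


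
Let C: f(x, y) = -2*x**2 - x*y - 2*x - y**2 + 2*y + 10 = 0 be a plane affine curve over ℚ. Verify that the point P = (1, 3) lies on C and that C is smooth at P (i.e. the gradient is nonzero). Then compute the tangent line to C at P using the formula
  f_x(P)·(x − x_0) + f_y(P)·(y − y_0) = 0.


Tangent line at P: -9*x - 5*y + 24 = 0.

Step 1: f(1, 3) = 0, so P lies on C.
Step 2: partial derivatives
  f_x(x, y) = -4*x - y - 2, f_y(x, y) = -x - 2*y + 2.
  f_x(P) = -9, f_y(P) = -5 (gradient nonzero, so P is smooth).
Step 3: tangent line at P: -9·(x − 1) + -5·(y − 3) = 0.
Expanding: -9*x - 5*y + 24 = 0.


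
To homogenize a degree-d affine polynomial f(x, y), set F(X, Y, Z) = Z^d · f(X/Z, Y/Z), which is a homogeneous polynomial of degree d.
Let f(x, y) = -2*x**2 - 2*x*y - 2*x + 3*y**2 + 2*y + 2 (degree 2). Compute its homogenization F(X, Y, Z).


F(X, Y, Z) = -2*X**2 - 2*X*Y - 2*X*Z + 3*Y**2 + 2*Y*Z + 2*Z**2

deg(f) = 2.
Substitute x = X/Z, y = Y/Z into f, then multiply by Z^2.
  monomial -2·x^2·y^0 ↦ -2·X^2·Y^0·Z^0.
  monomial -2·x^1·y^1 ↦ -2·X^1·Y^1·Z^0.
  monomial -2·x^1·y^0 ↦ -2·X^1·Y^0·Z^1.
  monomial 3·x^0·y^2 ↦ 3·X^0·Y^2·Z^0.
  monomial 2·x^0·y^1 ↦ 2·X^0·Y^1·Z^1.
  monomial 2·x^0·y^0 ↦ 2·X^0·Y^0·Z^2.
Collecting: F(X, Y, Z) = -2*X**2 - 2*X*Y - 2*X*Z + 3*Y**2 + 2*Y*Z + 2*Z**2.


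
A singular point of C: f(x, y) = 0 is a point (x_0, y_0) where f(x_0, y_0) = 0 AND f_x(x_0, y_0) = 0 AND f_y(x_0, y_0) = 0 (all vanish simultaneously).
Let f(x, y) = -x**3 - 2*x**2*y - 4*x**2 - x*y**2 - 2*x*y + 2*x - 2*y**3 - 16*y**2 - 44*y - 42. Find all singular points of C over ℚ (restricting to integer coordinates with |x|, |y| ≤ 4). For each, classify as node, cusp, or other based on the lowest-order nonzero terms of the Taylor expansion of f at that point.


Singular points: {(1, -3)}; classification: node.

Compute partial derivatives:
  f_x = -3*x**2 - 4*x*y - 8*x - y**2 - 2*y + 2.
  f_y = -2*x**2 - 2*x*y - 2*x - 6*y**2 - 32*y - 44.
Scan x_0 ∈ {−4, ..., 4}. For each x_0, f_y(x_0, y) is a polynomial in y; find its integer roots y ∈ {−4, ..., 4}, then test f_x and f at those candidates.
  x = -4: f_y(-4, y) = -6*y**2 - 24*y - 68; no integer root y with |y| ≤ 4.
  x = -3: f_y(-3, y) = -6*y**2 - 26*y - 56; no integer root y with |y| ≤ 4.
  x = -2: f_y(-2, y) = -6*y**2 - 28*y - 48; no integer root y with |y| ≤ 4.
  x = -1: f_y(-1, y) = -6*y**2 - 30*y - 44; no integer root y with |y| ≤ 4.
  x = 0: f_y(0, y) = -6*y**2 - 32*y - 44; no integer root y with |y| ≤ 4.
  x = 1: f_y(1, y) = -6*y**2 - 34*y - 48; vanishes at y ∈ {-3}. (1, -3): f_x = 0, f = 0 — SINGULAR.
  x = 2: f_y(2, y) = -6*y**2 - 36*y - 56; no integer root y with |y| ≤ 4.
  x = 3: f_y(3, y) = -6*y**2 - 38*y - 68; no integer root y with |y| ≤ 4.
  x = 4: f_y(4, y) = -6*y**2 - 40*y - 84; no integer root y with |y| ≤ 4.
Only singular point on the grid: (1, -3).
Classify: substitute x = 1 + u, y = -3 + v and expand: f = -u**3 - 2*u**2*v - u**2 - u*v**2 - 2*v**3 + v**2.
No constant or linear terms (consistent with a singular point). Quadratic part: -u**2 + v**2. Cubic part: -u**3 - 2*u**2*v - u*v**2 - 2*v**3.
The quadratic part v**2 - u**2 = (v − u)(v + u) splits into two distinct linear factors, so there are two distinct tangent lines y − -3 = ±(x − 1) — this is a node (ordinary double point).
Classification: node.


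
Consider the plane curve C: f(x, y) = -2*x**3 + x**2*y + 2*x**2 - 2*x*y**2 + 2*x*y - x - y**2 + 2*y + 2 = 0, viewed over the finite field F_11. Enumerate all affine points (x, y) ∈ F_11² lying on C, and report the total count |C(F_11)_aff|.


Affine F_11-points: {(0, 6), (0, 7), (1, 3), (1, 6), (3, 6), (3, 9), (5, 4), (8, 0), (8, 10), (9, 1), (9, 2)}; count = 11.

For each of the 121 pairs (x, y) ∈ F_11², evaluate f(x, y) mod 11. Record the zeros.
  x = 0: [0↦2, 1↦3, 2↦2, 3↦10, 4↦5, 5↦9, 6↦0, 7↦0, 8↦9, 9↦5, 10↦10]  zeros at y ∈ {6, 7}
  x = 1: [0↦1, 1↦3, 2↦10, 3↦0, 4↦6, 5↦6, 6↦0, 7↦10, 8↦3, 9↦1, 10↦4]  zeros at y ∈ {3, 6}
  x = 2: [0↦3, 1↦8, 2↦3, 3↦10, 4↦7, 5↦5, 6↦4, 7↦4, 8↦5, 9↦7, 10↦10]  zeros at y ∈ ∅
  x = 3: [0↦7, 1↦6, 2↦2, 3↦6, 4↦7, 5↦5, 6↦0, 7↦3, 8↦3, 9↦0, 10↦5]  zeros at y ∈ {6, 9}
  x = 4: [0↦1, 1↦7, 2↦6, 3↦9, 4↦5, 5↦5, 6↦9, 7↦6, 8↦7, 9↦1, 10↦10]  zeros at y ∈ ∅
  x = 5: [0↦6, 1↦10, 2↦3, 3↦7, 4↦0, 5↦4, 6↦8, 7↦1, 8↦5, 9↦9, 10↦2]  zeros at y ∈ {4}
  x = 6: [0↦10, 1↦3, 2↦3, 3↦10, 4↦2, 5↦1, 6↦7, 7↦9, 8↦7, 9↦1, 10↦2]  zeros at y ∈ ∅
  x = 7: [0↦1, 1↦7, 2↦5, 3↦6, 4↦10, 5↦6, 6↦5, 7↦7, 8↦1, 9↦9, 10↦9]  zeros at y ∈ ∅
  x = 8: [0↦0, 1↦10, 2↦8, 3↦5, 4↦1, 5↦7, 6↦1, 7↦5, 8↦8, 9↦10, 10↦0]  zeros at y ∈ {0, 10}
  x = 9: [0↦6, 1↦0, 2↦0, 3↦6, 4↦7, 5↦3, 6↦5, 7↦2, 8↦5, 9↦3, 10↦7]  zeros at y ∈ {1, 2}
  x = 10: [0↦7, 1↦9, 2↦2, 3↦8, 4↦5, 5↦4, 6↦5, 7↦8, 8↦2, 9↦9, 10↦7]  zeros at y ∈ ∅
Collecting zeros: affine points = {(0, 6), (0, 7), (1, 3), (1, 6), (3, 6), (3, 9), (5, 4), (8, 0), (8, 10), (9, 1), (9, 2)}.
Total count |C(F_11)_aff| = 11.


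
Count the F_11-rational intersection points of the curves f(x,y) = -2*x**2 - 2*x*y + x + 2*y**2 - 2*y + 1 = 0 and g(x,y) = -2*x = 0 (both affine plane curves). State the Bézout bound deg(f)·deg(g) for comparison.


Common zeros: ∅; count = 0; Bézout bound = 2.

deg(f) = 2, deg(g) = 1, so Bézout bound = 2.
Scan x ∈ F_11. For each x, list the y ∈ F_11 with f(x, y) ≡ 0 and those with g(x, y) ≡ 0 (mod 11); the common zeros in that column are the intersection.
  x = 0: f ≡ 0 at y ∈ ∅; g ≡ 0 at y ∈ {0, 1, 2, 3, 4, 5, 6, 7, 8, 9, 10}; common: ∅.
  x = 1: f ≡ 0 at y ∈ {0, 2}; g ≡ 0 at y ∈ ∅; common: ∅.
  x = 2: f ≡ 0 at y ∈ ∅; g ≡ 0 at y ∈ ∅; common: ∅.
  x = 3: f ≡ 0 at y ∈ {2}; g ≡ 0 at y ∈ ∅; common: ∅.
  x = 4: f ≡ 0 at y ∈ ∅; g ≡ 0 at y ∈ ∅; common: ∅.
  x = 5: f ≡ 0 at y ∈ {0, 6}; g ≡ 0 at y ∈ ∅; common: ∅.
  x = 6: f ≡ 0 at y ∈ {1, 6}; g ≡ 0 at y ∈ ∅; common: ∅.
  x = 7: f ≡ 0 at y ∈ ∅; g ≡ 0 at y ∈ ∅; common: ∅.
  x = 8: f ≡ 0 at y ∈ {10}; g ≡ 0 at y ∈ ∅; common: ∅.
  x = 9: f ≡ 0 at y ∈ ∅; g ≡ 0 at y ∈ ∅; common: ∅.
  x = 10: f ≡ 0 at y ∈ {1, 10}; g ≡ 0 at y ∈ ∅; common: ∅.
Collecting: common zeros = ∅, so the count is 0.
Comparison with the Bézout bound: 0 ≤ 2 = deg(f)·deg(g), as expected for curves with no common component (the affine F_11-count falls short of the bound because intersections may lie at infinity, over extension fields, or carry multiplicity).


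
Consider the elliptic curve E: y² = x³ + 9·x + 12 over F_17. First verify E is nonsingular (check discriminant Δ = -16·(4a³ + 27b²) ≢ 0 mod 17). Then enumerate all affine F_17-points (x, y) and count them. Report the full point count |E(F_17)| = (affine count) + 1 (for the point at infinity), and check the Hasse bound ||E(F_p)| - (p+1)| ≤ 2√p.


Affine points = {(2, 2), (2, 15), (3, 7), (3, 10), (8, 1), (8, 16), (14, 3), (14, 14), (16, 6), (16, 11)}; affine count = 10; |E(F_17)| = 11.

Discriminant check: Δ ∝ 4a³ + 27b² = 4·9³ + 27·12² = 4·729 + 27·144 ≡ 4 (mod 17). Nonzero ⇒ E is nonsingular.
For each x ∈ F_17, compute rhs = x³ + 9·x + 12 mod 17, then count y ∈ F_17 with y² ≡ rhs.
  x = 0: rhs = 12, matching y values: none (0 points).
  x = 1: rhs = 5, matching y values: none (0 points).
  x = 2: rhs = 4, matching y values: 2, 15 (2 points).
  x = 3: rhs = 15, matching y values: 7, 10 (2 points).
  x = 4: rhs = 10, matching y values: none (0 points).
  x = 5: rhs = 12, matching y values: none (0 points).
  x = 6: rhs = 10, matching y values: none (0 points).
  x = 7: rhs = 10, matching y values: none (0 points).
  x = 8: rhs = 1, matching y values: 1, 16 (2 points).
  x = 9: rhs = 6, matching y values: none (0 points).
  x = 10: rhs = 14, matching y values: none (0 points).
  x = 11: rhs = 14, matching y values: none (0 points).
  x = 12: rhs = 12, matching y values: none (0 points).
  x = 13: rhs = 14, matching y values: none (0 points).
  x = 14: rhs = 9, matching y values: 3, 14 (2 points).
  x = 15: rhs = 3, matching y values: none (0 points).
  x = 16: rhs = 2, matching y values: 6, 11 (2 points).
Total affine count: 10.
Full point count |E(F_17)| = 10 + 1 = 11.
Hasse bound: |11 − (17+1)| = |-7| = 7 ≤ 2√17 ≈ 8.2462 ✓.


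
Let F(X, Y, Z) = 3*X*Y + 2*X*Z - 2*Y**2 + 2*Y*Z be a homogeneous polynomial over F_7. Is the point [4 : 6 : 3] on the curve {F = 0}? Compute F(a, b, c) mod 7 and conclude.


F(4,6,3) ≡ 4 (mod 7); P is NOT on the curve.

Evaluate F(4, 6, 3) term-by-term (mod 7).
  3*X*Y ↦ 3·4·6·1 = 72
  2*X*Z ↦ 2·4·1·3 = 24
  -2*Y**2 ↦ -2·1·36·1 = -72
  2*Y*Z ↦ 2·1·6·3 = 36
Sum: F(4, 6, 3) = (72) + (24) + (-72) + (36) = 60.
Reducing mod 7: 60 ≡ 4 (mod 7).
Since F(a, b, c) ≡ 4 ≠ 0 (mod 7), P does NOT lie on the curve.


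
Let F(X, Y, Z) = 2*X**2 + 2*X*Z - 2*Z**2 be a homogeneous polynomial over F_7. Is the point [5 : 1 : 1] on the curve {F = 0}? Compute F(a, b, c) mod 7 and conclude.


F(5,1,1) ≡ 2 (mod 7); P is NOT on the curve.

Evaluate F(5, 1, 1) term-by-term (mod 7).
  2*X**2 ↦ 2·25·1·1 = 50
  2*X*Z ↦ 2·5·1·1 = 10
  -2*Z**2 ↦ -2·1·1·1 = -2
Sum: F(5, 1, 1) = (50) + (10) + (-2) = 58.
Reducing mod 7: 58 ≡ 2 (mod 7).
Since F(a, b, c) ≡ 2 ≠ 0 (mod 7), P does NOT lie on the curve.


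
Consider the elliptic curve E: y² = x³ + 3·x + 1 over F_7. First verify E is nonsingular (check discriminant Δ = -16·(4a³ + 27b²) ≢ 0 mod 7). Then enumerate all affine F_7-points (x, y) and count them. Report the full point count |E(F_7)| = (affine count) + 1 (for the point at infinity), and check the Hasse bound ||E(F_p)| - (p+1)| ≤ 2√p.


Affine points = {(0, 1), (0, 6), (2, 1), (2, 6), (3, 3), (3, 4), (4, 0), (5, 1), (5, 6), (6, 2), (6, 5)}; affine count = 11; |E(F_7)| = 12.

Discriminant check: Δ ∝ 4a³ + 27b² = 4·3³ + 27·1² = 4·27 + 27·1 ≡ 2 (mod 7). Nonzero ⇒ E is nonsingular.
For each x ∈ F_7, compute rhs = x³ + 3·x + 1 mod 7, then count y ∈ F_7 with y² ≡ rhs.
  x = 0: rhs = 1, matching y values: 1, 6 (2 points).
  x = 1: rhs = 5, matching y values: none (0 points).
  x = 2: rhs = 1, matching y values: 1, 6 (2 points).
  x = 3: rhs = 2, matching y values: 3, 4 (2 points).
  x = 4: rhs = 0, matching y values: 0 (1 points).
  x = 5: rhs = 1, matching y values: 1, 6 (2 points).
  x = 6: rhs = 4, matching y values: 2, 5 (2 points).
Total affine count: 11.
Full point count |E(F_7)| = 11 + 1 = 12.
Hasse bound: |12 − (7+1)| = |4| = 4 ≤ 2√7 ≈ 5.2915 ✓.


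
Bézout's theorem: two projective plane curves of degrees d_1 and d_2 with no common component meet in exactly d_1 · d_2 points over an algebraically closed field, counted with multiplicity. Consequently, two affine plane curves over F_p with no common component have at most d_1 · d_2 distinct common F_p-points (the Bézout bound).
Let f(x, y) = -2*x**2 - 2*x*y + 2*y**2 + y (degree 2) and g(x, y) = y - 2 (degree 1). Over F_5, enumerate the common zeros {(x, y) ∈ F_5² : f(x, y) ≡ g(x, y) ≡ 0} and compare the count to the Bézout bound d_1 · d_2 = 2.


Common zeros: {(0, 2), (3, 2)}; count = 2; Bézout bound = 2.

deg(f) = 2, deg(g) = 1, so Bézout bound = 2.
Scan x ∈ F_5. For each x, list the y ∈ F_5 with f(x, y) ≡ 0 and those with g(x, y) ≡ 0 (mod 5); the common zeros in that column are the intersection.
  x = 0: f ≡ 0 at y ∈ {0, 2}; g ≡ 0 at y ∈ {2}; common: {2}.
  x = 1: f ≡ 0 at y ∈ ∅; g ≡ 0 at y ∈ {2}; common: ∅.
  x = 2: f ≡ 0 at y ∈ ∅; g ≡ 0 at y ∈ {2}; common: ∅.
  x = 3: f ≡ 0 at y ∈ {2, 3}; g ≡ 0 at y ∈ {2}; common: {2}.
  x = 4: f ≡ 0 at y ∈ {3}; g ≡ 0 at y ∈ {2}; common: ∅.
Collecting: common zeros = {(0, 2), (3, 2)}, so the count is 2.
Comparison with the Bézout bound: 2 ≤ 2 = deg(f)·deg(g), as expected for curves with no common component (the bound is attained).


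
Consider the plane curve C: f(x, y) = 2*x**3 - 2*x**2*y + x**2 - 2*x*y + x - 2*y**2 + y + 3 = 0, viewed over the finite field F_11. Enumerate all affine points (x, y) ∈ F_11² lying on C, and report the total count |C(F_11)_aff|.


Affine F_11-points: {(0, 7), (0, 10), (3, 1), (3, 4), (4, 1), (4, 7), (5, 3), (5, 6), (8, 4), (8, 7), (9, 0), (9, 4), (10, 1), (10, 5)}; count = 14.

For each of the 121 pairs (x, y) ∈ F_11², evaluate f(x, y) mod 11. Record the zeros.
  x = 0: [0↦3, 1↦2, 2↦8, 3↦10, 4↦8, 5↦2, 6↦3, 7↦0, 8↦4, 9↦4, 10↦0]  zeros at y ∈ {7, 10}
  x = 1: [0↦7, 1↦2, 2↦4, 3↦2, 4↦7, 5↦8, 6↦5, 7↦9, 8↦9, 9↦5, 10↦8]  zeros at y ∈ ∅
  x = 2: [0↦3, 1↦1, 2↦6, 3↦7, 4↦4, 5↦8, 6↦8, 7↦4, 8↦7, 9↦6, 10↦1]  zeros at y ∈ ∅
  x = 3: [0↦3, 1↦0, 2↦4, 3↦4, 4↦0, 5↦3, 6↦2, 7↦8, 8↦10, 9↦8, 10↦2]  zeros at y ∈ {1, 4}
  x = 4: [0↦8, 1↦0, 2↦10, 3↦5, 4↦7, 5↦5, 6↦10, 7↦0, 8↦8, 9↦1, 10↦1]  zeros at y ∈ {1, 7}
  x = 5: [0↦8, 1↦2, 2↦3, 3↦0, 4↦4, 5↦4, 6↦0, 7↦3, 8↦2, 9↦8, 10↦10]  zeros at y ∈ {3, 6}
  x = 6: [0↦4, 1↦7, 2↦6, 3↦1, 4↦3, 5↦1, 6↦6, 7↦7, 8↦4, 9↦8, 10↦8]  zeros at y ∈ ∅
  x = 7: [0↦8, 1↦5, 2↦9, 3↦9, 4↦5, 5↦8, 6↦7, 7↦2, 8↦4, 9↦2, 10↦7]  zeros at y ∈ ∅
  x = 8: [0↦10, 1↦8, 2↦2, 3↦3, 4↦0, 5↦4, 6↦4, 7↦0, 8↦3, 9↦2, 10↦8]  zeros at y ∈ {4, 7}
  x = 9: [0↦0, 1↦6, 2↦8, 3↦6, 4↦0, 5↦1, 6↦9, 7↦2, 8↦2, 9↦9, 10↦1]  zeros at y ∈ {0, 4}
  x = 10: [0↦1, 1↦0, 2↦6, 3↦8, 4↦6, 5↦0, 6↦1, 7↦9, 8↦2, 9↦2, 10↦9]  zeros at y ∈ {1, 5}
Collecting zeros: affine points = {(0, 7), (0, 10), (3, 1), (3, 4), (4, 1), (4, 7), (5, 3), (5, 6), (8, 4), (8, 7), (9, 0), (9, 4), (10, 1), (10, 5)}.
Total count |C(F_11)_aff| = 14.


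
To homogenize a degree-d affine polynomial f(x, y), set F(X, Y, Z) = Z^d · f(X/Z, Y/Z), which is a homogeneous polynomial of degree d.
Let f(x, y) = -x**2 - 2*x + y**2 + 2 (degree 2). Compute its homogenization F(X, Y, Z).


F(X, Y, Z) = -X**2 - 2*X*Z + Y**2 + 2*Z**2

deg(f) = 2.
Substitute x = X/Z, y = Y/Z into f, then multiply by Z^2.
  monomial -1·x^2·y^0 ↦ -1·X^2·Y^0·Z^0.
  monomial -2·x^1·y^0 ↦ -2·X^1·Y^0·Z^1.
  monomial 1·x^0·y^2 ↦ 1·X^0·Y^2·Z^0.
  monomial 2·x^0·y^0 ↦ 2·X^0·Y^0·Z^2.
Collecting: F(X, Y, Z) = -X**2 - 2*X*Z + Y**2 + 2*Z**2.


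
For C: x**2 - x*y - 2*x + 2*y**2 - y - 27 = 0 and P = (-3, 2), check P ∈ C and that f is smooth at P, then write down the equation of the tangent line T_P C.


Tangent line at P: -10*x + 10*y - 50 = 0.

Step 1: f(-3, 2) = 0, so P lies on C.
Step 2: partial derivatives
  f_x(x, y) = 2*x - y - 2, f_y(x, y) = -x + 4*y - 1.
  f_x(P) = -10, f_y(P) = 10 (gradient nonzero, so P is smooth).
Step 3: tangent line at P: -10·(x − -3) + 10·(y − 2) = 0.
Expanding: -10*x + 10*y - 50 = 0.


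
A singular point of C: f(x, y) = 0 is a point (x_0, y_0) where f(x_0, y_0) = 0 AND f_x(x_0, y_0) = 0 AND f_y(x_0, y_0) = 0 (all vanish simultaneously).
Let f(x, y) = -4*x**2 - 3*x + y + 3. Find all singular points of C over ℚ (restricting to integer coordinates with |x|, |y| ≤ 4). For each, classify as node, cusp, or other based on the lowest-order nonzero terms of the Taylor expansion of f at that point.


No singular points in the scanned grid; C is smooth there.

Compute partial derivatives:
  f_x = -8*x - 3.
  f_y = 1.
f_y = 1 is a nonzero constant, so f_y never vanishes: no point (x, y) can satisfy f = f_x = f_y = 0. In particular no (x, y) ∈ {−4, ..., 4}² is singular; the curve is smooth.


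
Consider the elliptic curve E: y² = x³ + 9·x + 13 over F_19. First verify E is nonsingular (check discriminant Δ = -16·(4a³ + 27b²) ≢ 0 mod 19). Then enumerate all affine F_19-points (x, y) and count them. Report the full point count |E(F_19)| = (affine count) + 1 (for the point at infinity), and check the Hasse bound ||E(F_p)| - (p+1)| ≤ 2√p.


Affine points = {(1, 2), (1, 17), (2, 1), (2, 18), (6, 6), (6, 13), (7, 1), (7, 18), (9, 5), (9, 14), (10, 1), (10, 18), (12, 5), (12, 14), (13, 3), (13, 16), (16, 4), (16, 15), (17, 5), (17, 14)}; affine count = 20; |E(F_19)| = 21.

Discriminant check: Δ ∝ 4a³ + 27b² = 4·9³ + 27·13² = 4·729 + 27·169 ≡ 12 (mod 19). Nonzero ⇒ E is nonsingular.
For each x ∈ F_19, compute rhs = x³ + 9·x + 13 mod 19, then count y ∈ F_19 with y² ≡ rhs.
  x = 0: rhs = 13, matching y values: none (0 points).
  x = 1: rhs = 4, matching y values: 2, 17 (2 points).
  x = 2: rhs = 1, matching y values: 1, 18 (2 points).
  x = 3: rhs = 10, matching y values: none (0 points).
  x = 4: rhs = 18, matching y values: none (0 points).
  x = 5: rhs = 12, matching y values: none (0 points).
  x = 6: rhs = 17, matching y values: 6, 13 (2 points).
  x = 7: rhs = 1, matching y values: 1, 18 (2 points).
  x = 8: rhs = 8, matching y values: none (0 points).
  x = 9: rhs = 6, matching y values: 5, 14 (2 points).
  x = 10: rhs = 1, matching y values: 1, 18 (2 points).
  x = 11: rhs = 18, matching y values: none (0 points).
  x = 12: rhs = 6, matching y values: 5, 14 (2 points).
  x = 13: rhs = 9, matching y values: 3, 16 (2 points).
  x = 14: rhs = 14, matching y values: none (0 points).
  x = 15: rhs = 8, matching y values: none (0 points).
  x = 16: rhs = 16, matching y values: 4, 15 (2 points).
  x = 17: rhs = 6, matching y values: 5, 14 (2 points).
  x = 18: rhs = 3, matching y values: none (0 points).
Total affine count: 20.
Full point count |E(F_19)| = 20 + 1 = 21.
Hasse bound: |21 − (19+1)| = |1| = 1 ≤ 2√19 ≈ 8.7178 ✓.


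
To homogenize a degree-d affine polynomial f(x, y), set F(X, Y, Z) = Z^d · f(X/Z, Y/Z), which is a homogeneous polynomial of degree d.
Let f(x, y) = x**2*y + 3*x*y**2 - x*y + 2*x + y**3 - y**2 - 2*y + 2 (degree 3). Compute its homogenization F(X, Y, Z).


F(X, Y, Z) = X**2*Y + 3*X*Y**2 - X*Y*Z + 2*X*Z**2 + Y**3 - Y**2*Z - 2*Y*Z**2 + 2*Z**3

deg(f) = 3.
Substitute x = X/Z, y = Y/Z into f, then multiply by Z^3.
  monomial 1·x^2·y^1 ↦ 1·X^2·Y^1·Z^0.
  monomial 3·x^1·y^2 ↦ 3·X^1·Y^2·Z^0.
  monomial -1·x^1·y^1 ↦ -1·X^1·Y^1·Z^1.
  monomial 2·x^1·y^0 ↦ 2·X^1·Y^0·Z^2.
  monomial 1·x^0·y^3 ↦ 1·X^0·Y^3·Z^0.
  monomial -1·x^0·y^2 ↦ -1·X^0·Y^2·Z^1.
  monomial -2·x^0·y^1 ↦ -2·X^0·Y^1·Z^2.
  monomial 2·x^0·y^0 ↦ 2·X^0·Y^0·Z^3.
Collecting: F(X, Y, Z) = X**2*Y + 3*X*Y**2 - X*Y*Z + 2*X*Z**2 + Y**3 - Y**2*Z - 2*Y*Z**2 + 2*Z**3.


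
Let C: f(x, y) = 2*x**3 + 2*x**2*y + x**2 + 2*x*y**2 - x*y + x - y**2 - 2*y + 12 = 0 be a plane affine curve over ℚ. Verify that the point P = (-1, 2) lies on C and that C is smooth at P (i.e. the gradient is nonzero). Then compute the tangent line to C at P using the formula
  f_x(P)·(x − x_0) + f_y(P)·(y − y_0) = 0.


Tangent line at P: 3*x - 11*y + 25 = 0.

Step 1: f(-1, 2) = 0, so P lies on C.
Step 2: partial derivatives
  f_x(x, y) = 6*x**2 + 4*x*y + 2*x + 2*y**2 - y + 1, f_y(x, y) = 2*x**2 + 4*x*y - x - 2*y - 2.
  f_x(P) = 3, f_y(P) = -11 (gradient nonzero, so P is smooth).
Step 3: tangent line at P: 3·(x − -1) + -11·(y − 2) = 0.
Expanding: 3*x - 11*y + 25 = 0.


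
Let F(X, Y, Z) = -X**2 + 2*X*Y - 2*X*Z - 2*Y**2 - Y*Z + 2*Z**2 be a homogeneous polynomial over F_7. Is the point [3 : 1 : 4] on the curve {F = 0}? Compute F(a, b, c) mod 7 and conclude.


F(3,1,4) ≡ 6 (mod 7); P is NOT on the curve.

Evaluate F(3, 1, 4) term-by-term (mod 7).
  -X**2 ↦ -1·9·1·1 = -9
  2*X*Y ↦ 2·3·1·1 = 6
  -2*X*Z ↦ -2·3·1·4 = -24
  -2*Y**2 ↦ -2·1·1·1 = -2
  -Y*Z ↦ -1·1·1·4 = -4
  2*Z**2 ↦ 2·1·1·16 = 32
Sum: F(3, 1, 4) = (-9) + (6) + (-24) + (-2) + (-4) + (32) = -1.
Reducing mod 7: -1 ≡ 6 (mod 7).
Since F(a, b, c) ≡ 6 ≠ 0 (mod 7), P does NOT lie on the curve.


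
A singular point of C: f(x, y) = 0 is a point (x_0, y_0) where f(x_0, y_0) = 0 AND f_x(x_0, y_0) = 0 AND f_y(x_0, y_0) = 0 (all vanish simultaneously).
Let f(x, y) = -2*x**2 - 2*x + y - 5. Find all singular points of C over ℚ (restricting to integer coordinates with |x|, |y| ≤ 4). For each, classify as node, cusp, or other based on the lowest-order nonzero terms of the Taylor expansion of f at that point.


No singular points in the scanned grid; C is smooth there.

Compute partial derivatives:
  f_x = -4*x - 2.
  f_y = 1.
f_y = 1 is a nonzero constant, so f_y never vanishes: no point (x, y) can satisfy f = f_x = f_y = 0. In particular no (x, y) ∈ {−4, ..., 4}² is singular; the curve is smooth.


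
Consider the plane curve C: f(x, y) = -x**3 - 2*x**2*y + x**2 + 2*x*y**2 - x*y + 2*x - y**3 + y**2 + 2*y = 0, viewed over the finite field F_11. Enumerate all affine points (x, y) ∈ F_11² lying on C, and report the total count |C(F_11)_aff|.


Affine F_11-points: {(0, 0), (0, 2), (0, 10), (2, 0), (2, 7), (2, 9), (3, 3), (4, 1), (4, 3), (4, 5), (6, 9), (8, 1), (8, 7), (8, 9), (9, 1), (10, 0), (10, 3), (10, 7)}; count = 18.

For each of the 121 pairs (x, y) ∈ F_11², evaluate f(x, y) mod 11. Record the zeros.
  x = 0: [0↦0, 1↦2, 2↦0, 3↦10, 4↦4, 5↦9, 6↦8, 7↦6, 8↦8, 9↦8, 10↦0]  zeros at y ∈ {0, 2, 10}
  x = 1: [0↦2, 1↦3, 2↦4, 3↦10, 4↦4, 5↦2, 6↦9, 7↦8, 8↦4, 9↦2, 10↦7]  zeros at y ∈ ∅
  x = 2: [0↦0, 1↦7, 2↦7, 3↦5, 4↦6, 5↦4, 6↦4, 7↦0, 8↦8, 9↦0, 10↦3]  zeros at y ∈ {0, 7, 9}
  x = 3: [0↦10, 1↦8, 2↦3, 3↦0, 4↦4, 5↦9, 6↦9, 7↦9, 8↦3, 9↦7, 10↦4]  zeros at y ∈ {3}
  x = 4: [0↦4, 1↦0, 2↦8, 3↦0, 4↦3, 5↦0, 6↦7, 7↦7, 8↦5, 9↦6, 10↦4]  zeros at y ∈ {1, 3, 5}
  x = 5: [0↦9, 1↦10, 2↦5, 3↦10, 4↦8, 5↦4, 6↦3, 7↦10, 8↦8, 9↦2, 10↦8]  zeros at y ∈ ∅
  x = 6: [0↦8, 1↦10, 2↦10, 3↦2, 4↦2, 5↦4, 6↦2, 7↦1, 8↦6, 9↦0, 10↦10]  zeros at y ∈ {9}
  x = 7: [0↦6, 1↦5, 2↦6, 3↦3, 4↦1, 5↦5, 6↦9, 7↦7, 8↦4, 9↦5, 10↦4]  zeros at y ∈ ∅
  x = 8: [0↦8, 1↦0, 2↦9, 3↦7, 4↦10, 5↦1, 6↦7, 7↦0, 8↦7, 9↦0, 10↦6]  zeros at y ∈ {1, 7, 9}
  x = 9: [0↦8, 1↦0, 2↦2, 3↦8, 4↦1, 5↦8, 6↦1, 7↦7, 8↦9, 9↦1, 10↦10]  zeros at y ∈ {1}
  x = 10: [0↦0, 1↦10, 2↦1, 3↦0, 4↦1, 5↦9, 6↦7, 7↦0, 8↦4, 9↦2, 10↦10]  zeros at y ∈ {0, 3, 7}
Collecting zeros: affine points = {(0, 0), (0, 2), (0, 10), (2, 0), (2, 7), (2, 9), (3, 3), (4, 1), (4, 3), (4, 5), (6, 9), (8, 1), (8, 7), (8, 9), (9, 1), (10, 0), (10, 3), (10, 7)}.
Total count |C(F_11)_aff| = 18.
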